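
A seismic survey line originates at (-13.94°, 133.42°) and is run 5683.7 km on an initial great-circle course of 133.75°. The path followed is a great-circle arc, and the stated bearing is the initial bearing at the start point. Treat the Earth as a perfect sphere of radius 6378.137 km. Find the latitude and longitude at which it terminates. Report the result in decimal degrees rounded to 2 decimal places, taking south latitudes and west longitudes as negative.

Central angle δ = d/R = 0.891122 rad.
Start latitude φ₁ = -0.243299 rad; initial bearing θ = 2.334378 rad.
Applying the spherical law of cosines for sides, sin φ₂ = sin φ₁ cos δ + cos φ₁ sin δ cos θ = -0.673422, so φ₂ = -42.33°.
For the longitude increment, Δλ = atan2( sin θ sin δ cos φ₁, cos δ − sin φ₁ sin φ₂ ) = atan2(0.545292, 0.466308) = 49.46°.
λ₂ = 133.42° + 49.46° = 182.88°, normalized to (−180°, 180°] → -177.12°.

latitude -42.33°, longitude -177.12°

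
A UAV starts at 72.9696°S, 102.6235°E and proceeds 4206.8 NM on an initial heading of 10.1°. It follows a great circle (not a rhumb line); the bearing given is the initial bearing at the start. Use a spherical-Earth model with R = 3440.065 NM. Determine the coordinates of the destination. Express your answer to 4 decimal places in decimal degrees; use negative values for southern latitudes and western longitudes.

The arc subtends δ = 4206.8/3440.065 = 1.222884 rad at the centre.
With φ₁ = -72.9696° = -1.273560 rad and θ = 10.1° = 0.176278 rad:
sin φ₂ = sin φ₁ cos δ + cos φ₁ sin δ cos θ = (-0.956149)(0.340936) + (0.292879)(0.940086)(0.984503) = -0.054921
φ₂ = asin(-0.054921) = -0.054949 rad = -3.1483°.
Then Δλ = atan2(0.048284, 0.288423) = 0.165869 rad, from sin θ sin δ cos φ₁ over cos δ − sin φ₁ sin φ₂.
λ₂ = 102.6235° + 9.5036° = 112.1271°.

latitude -3.1483°, longitude 112.1271°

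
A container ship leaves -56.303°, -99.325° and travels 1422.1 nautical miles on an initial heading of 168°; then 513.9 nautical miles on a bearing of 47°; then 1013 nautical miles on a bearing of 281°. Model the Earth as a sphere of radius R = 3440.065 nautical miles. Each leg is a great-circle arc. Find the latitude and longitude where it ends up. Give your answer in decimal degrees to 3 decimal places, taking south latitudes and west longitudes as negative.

latitude -62.924°, longitude -93.176°

Apply the spherical direct solution leg by leg, carrying full precision between legs.
Leg 1: from (-56.303°, -99.325°), δ = 1422.1/3440.065 = 0.413393 rad, θ = 168° → φ = -78.494°, λ = -74.572°.
Leg 2: from (-78.494°, -74.572°), δ = 513.9/3440.065 = 0.149387 rad, θ = 47° → φ = -71.576°, λ = -54.426°.
Leg 3: from (-71.576°, -54.426°), δ = 1013/3440.065 = 0.294471 rad, θ = 281° → φ = -62.924°, λ = -93.176°.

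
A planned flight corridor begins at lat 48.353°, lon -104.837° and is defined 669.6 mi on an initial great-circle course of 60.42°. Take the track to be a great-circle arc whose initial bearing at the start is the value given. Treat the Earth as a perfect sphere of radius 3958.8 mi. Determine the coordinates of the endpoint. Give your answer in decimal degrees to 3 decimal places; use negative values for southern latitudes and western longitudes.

latitude 52.355°, longitude -90.969°

Angular distance δ = d/R = 669.6 / 3958.8 = 0.169142 rad.
With φ₁ = 48.353° = 0.843919 rad and θ = 60.42° = 1.054528 rad:
Destination latitude: φ₂ = arcsin( sin φ₁ cos δ + cos φ₁ sin δ cos θ ) = arcsin(0.791811) = 52.355°.
Then Δλ = atan2(0.097287, 0.394046) = 0.242051 rad, from sin θ sin δ cos φ₁ over cos δ − sin φ₁ sin φ₂.
λ₂ = λ₁ + Δλ = -90.969°.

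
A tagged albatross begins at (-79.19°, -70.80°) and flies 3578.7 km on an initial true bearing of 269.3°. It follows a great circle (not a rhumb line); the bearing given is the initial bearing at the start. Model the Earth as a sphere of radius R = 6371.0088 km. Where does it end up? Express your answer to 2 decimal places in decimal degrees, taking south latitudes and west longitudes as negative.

δ = 3578.7/6371.0088 = 0.561716 rad (32.1840°).
Start latitude φ₁ = -1.382126 rad; initial bearing θ = 4.700172 rad.
sin φ₂ = sin φ₁ cos δ + cos φ₁ sin δ cos θ = (-0.982255)(0.846342) + (0.187553)(0.532640)(-0.012217) = -0.832544
φ₂ = asin(-0.832544) = -0.983684 rad = -56.36°.
For the longitude increment, Δλ = atan2( sin θ sin δ cos φ₁, cos δ − sin φ₁ sin φ₂ ) = atan2(-0.099891, 0.028572) = -74.04°.
λ₂ = -70.80° + -74.04° = -144.84°.

latitude -56.36°, longitude -144.84°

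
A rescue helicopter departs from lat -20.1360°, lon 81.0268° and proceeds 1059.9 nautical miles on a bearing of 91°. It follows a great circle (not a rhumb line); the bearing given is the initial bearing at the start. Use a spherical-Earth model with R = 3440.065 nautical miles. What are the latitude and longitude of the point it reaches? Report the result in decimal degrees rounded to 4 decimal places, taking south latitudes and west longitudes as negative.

Angular distance δ = d/R = 1059.9 / 3440.065 = 0.308105 rad.
With φ₁ = -20.1360° = -0.351439 rad and θ = 91° = 1.588250 rad:
Destination latitude: φ₂ = arcsin( sin φ₁ cos δ + cos φ₁ sin δ cos θ ) = arcsin(-0.333008) = -19.4515°.
For the longitude increment, Δλ = atan2( sin θ sin δ cos φ₁, cos δ − sin φ₁ sin φ₂ ) = atan2(0.284674, 0.838272) = 18.7573°.
λ₂ = λ₁ + Δλ = 99.7841°.

latitude -19.4515°, longitude 99.7841°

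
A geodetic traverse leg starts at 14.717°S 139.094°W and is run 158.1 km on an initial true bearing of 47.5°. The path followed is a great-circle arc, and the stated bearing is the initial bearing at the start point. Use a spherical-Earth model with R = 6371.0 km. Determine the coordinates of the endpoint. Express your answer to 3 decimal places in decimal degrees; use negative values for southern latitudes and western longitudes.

The arc subtends δ = 158.1/6371 = 0.024816 rad at the centre.
Converting: φ₁ = -0.256860 rad, θ = 0.829031 rad.
Applying the spherical law of cosines for sides, sin φ₂ = sin φ₁ cos δ + cos φ₁ sin δ cos θ = -0.237753, so φ₂ = -13.754°.
Δλ = atan2( sin θ sin δ cos φ₁ , cos δ − sin φ₁ sin φ₂ ) = atan2(0.017694, 0.939292) = 0.018835 rad = 1.079°.
λ₂ = λ₁ + Δλ = -138.015°.

latitude -13.754°, longitude -138.015°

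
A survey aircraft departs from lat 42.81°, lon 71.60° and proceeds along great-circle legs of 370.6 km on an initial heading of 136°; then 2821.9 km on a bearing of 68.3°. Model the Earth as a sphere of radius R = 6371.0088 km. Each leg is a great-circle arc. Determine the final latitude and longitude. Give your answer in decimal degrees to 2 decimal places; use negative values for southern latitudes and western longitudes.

Apply the spherical direct solution leg by leg, carrying full precision between legs.
Leg 1: from (42.81°, 71.60°), δ = 370.6/6371.0088 = 0.058170 rad, θ = 136° → φ = 40.37°, λ = 74.64°.
Leg 2: from (40.37°, 74.64°), δ = 2821.9/6371.0088 = 0.442928 rad, θ = 68.3° → φ = 44.91°, λ = 108.85°.

latitude 44.91°, longitude 108.85°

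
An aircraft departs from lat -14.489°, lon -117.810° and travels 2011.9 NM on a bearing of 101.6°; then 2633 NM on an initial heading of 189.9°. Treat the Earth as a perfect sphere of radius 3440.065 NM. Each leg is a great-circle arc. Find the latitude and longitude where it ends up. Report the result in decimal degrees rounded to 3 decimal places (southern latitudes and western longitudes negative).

latitude -61.098°, longitude -97.326°

Apply the spherical direct solution leg by leg, carrying full precision between legs.
Leg 1: from (-14.489°, -117.810°), δ = 2011.9/3440.065 = 0.584844 rad, θ = 101.6° → φ = -18.427°, λ = -83.058°.
Leg 2: from (-18.427°, -83.058°), δ = 2633/3440.065 = 0.765393 rad, θ = 189.9° → φ = -61.098°, λ = -97.326°.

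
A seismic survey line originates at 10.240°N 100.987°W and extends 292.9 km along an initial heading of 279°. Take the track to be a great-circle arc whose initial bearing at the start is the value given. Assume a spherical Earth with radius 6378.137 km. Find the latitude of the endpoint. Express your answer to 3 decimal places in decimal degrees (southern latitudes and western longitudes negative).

Angular distance δ = d/R = 292.9 / 6378.137 = 0.045923 rad.
With φ₁ = 10.240° = 0.178722 rad and θ = 279° = 4.869469 rad:
Destination latitude: φ₂ = arcsin( sin φ₁ cos δ + cos φ₁ sin δ cos θ ) = arcsin(0.184651) = 10.641°.
For the longitude increment, Δλ = atan2( sin θ sin δ cos φ₁, cos δ − sin φ₁ sin φ₂ ) = atan2(-0.044619, 0.966120) = -2.644°.
λ₂ = -100.987° + -2.644° = -103.631°.

latitude 10.641°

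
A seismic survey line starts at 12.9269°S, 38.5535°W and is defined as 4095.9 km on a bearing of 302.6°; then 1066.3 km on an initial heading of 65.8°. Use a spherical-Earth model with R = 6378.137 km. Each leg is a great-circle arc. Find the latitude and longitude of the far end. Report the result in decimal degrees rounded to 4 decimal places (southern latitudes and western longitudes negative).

Apply the spherical direct solution leg by leg, carrying full precision between legs.
Leg 1: from (-12.9269°, -38.5535°), δ = 4095.9/6378.137 = 0.642178 rad, θ = 302.6° → φ = 7.7800°, λ = -69.1685°.
Leg 2: from (7.7800°, -69.1685°), δ = 1066.3/6378.137 = 0.167180 rad, θ = 65.8° → φ = 11.5994°, λ = -60.2550°.

latitude 11.5994°, longitude -60.2550°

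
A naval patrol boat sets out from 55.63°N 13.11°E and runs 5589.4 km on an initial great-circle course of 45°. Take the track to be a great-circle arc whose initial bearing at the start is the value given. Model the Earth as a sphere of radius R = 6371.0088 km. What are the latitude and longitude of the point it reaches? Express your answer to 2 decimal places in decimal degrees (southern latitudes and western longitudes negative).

latitude 56.57°, longitude 112.30°

Central angle δ = d/R = 0.877318 rad.
With φ₁ = 55.63° = 0.970927 rad and θ = 45° = 0.785398 rad:
sin φ₂ = sin φ₁ cos δ + cos φ₁ sin δ cos θ = (0.825409)(0.639216) + (0.564535)(0.769027)(0.707107) = 0.834600
φ₂ = asin(0.834600) = 0.987406 rad = 56.57°.
Δλ = atan2( sin θ sin δ cos φ₁ , cos δ − sin φ₁ sin φ₂ ) = atan2(0.306985, -0.049671) = 1.731207 rad = 99.19°.
λ₂ = 13.11° + 99.19° = 112.30°.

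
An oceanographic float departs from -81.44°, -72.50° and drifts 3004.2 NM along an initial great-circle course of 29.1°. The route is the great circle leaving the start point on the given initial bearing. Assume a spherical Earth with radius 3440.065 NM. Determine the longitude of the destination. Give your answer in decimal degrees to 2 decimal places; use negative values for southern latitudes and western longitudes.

δ = 3004.2/3440.065 = 0.873297 rad (50.0363°).
With φ₁ = -81.44° = -1.421396 rad and θ = 29.1° = 0.507891 rad:
Applying the spherical law of cosines for sides, sin φ₂ = sin φ₁ cos δ + cos φ₁ sin δ cos θ = -0.535466, so φ₂ = -32.38°.
Then Δλ = atan2(0.055482, 0.112802) = 0.457112 rad, from sin θ sin δ cos φ₁ over cos δ − sin φ₁ sin φ₂.
λ₂ = -72.50° + 26.19° = -46.31°.

longitude -46.31°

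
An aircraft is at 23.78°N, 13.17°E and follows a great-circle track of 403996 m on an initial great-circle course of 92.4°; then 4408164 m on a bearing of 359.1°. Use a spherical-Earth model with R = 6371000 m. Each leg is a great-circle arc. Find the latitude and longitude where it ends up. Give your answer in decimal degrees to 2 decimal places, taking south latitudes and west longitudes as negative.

latitude 63.21°, longitude 15.86°

Apply the spherical direct solution leg by leg, carrying full precision between legs.
Leg 1: from (23.78°, 13.17°), δ = 403996/6371000 = 0.063412 rad, θ = 92.4° → φ = 23.58°, λ = 17.13°.
Leg 2: from (23.58°, 17.13°), δ = 4408164/6371000 = 0.691911 rad, θ = 359.1° → φ = 63.21°, λ = 15.86°.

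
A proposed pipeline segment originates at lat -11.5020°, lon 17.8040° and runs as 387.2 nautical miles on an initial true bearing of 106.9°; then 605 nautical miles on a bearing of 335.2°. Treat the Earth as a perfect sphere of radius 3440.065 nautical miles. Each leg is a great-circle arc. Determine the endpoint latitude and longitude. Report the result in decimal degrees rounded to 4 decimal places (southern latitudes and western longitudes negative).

Apply the spherical direct solution leg by leg, carrying full precision between legs.
Leg 1: from (-11.5020°, 17.8040°), δ = 387.2/3440.065 = 0.112556 rad, θ = 106.9° → φ = -13.3051°, λ = 24.1442°.
Leg 2: from (-13.3051°, 24.1442°), δ = 605/3440.065 = 0.175869 rad, θ = 335.2° → φ = -4.1301°, λ = 19.9246°.

latitude -4.1301°, longitude 19.9246°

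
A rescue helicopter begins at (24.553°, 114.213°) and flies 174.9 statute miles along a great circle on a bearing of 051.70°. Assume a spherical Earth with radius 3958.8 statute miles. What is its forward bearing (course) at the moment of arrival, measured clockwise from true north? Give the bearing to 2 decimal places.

δ = 174.9/3958.8 = 0.044180 rad (2.5313°).
With φ₁ = 24.553° = 0.428531 rad and θ = 51.7° = 0.902335 rad:
Destination latitude: φ₂ = arcsin( sin φ₁ cos δ + cos φ₁ sin δ cos θ ) = arcsin(0.440027) = 26.106°.
For the longitude increment, Δλ = atan2( sin θ sin δ cos φ₁, cos δ − sin φ₁ sin φ₂ ) = atan2(0.031526, 0.816178) = 2.212°.
λ₂ = 114.213° + 2.212° = 116.425°.
The forward bearing on arrival equals the back-azimuth from the destination plus 180°.
Back-azimuth from P₂ (26.11°, 116.43°) to P₁ (24.55°, 114.21°), with Δλ' = λ₁ − λ₂ = -2.21°: atan2( sin Δλ' cos φ₁ , cos φ₂ sin φ₁ − sin φ₂ cos φ₁ cos Δλ' ) = 232.65°.
Final bearing = (232.65° + 180°) mod 360° = 52.65°.

final bearing 52.65°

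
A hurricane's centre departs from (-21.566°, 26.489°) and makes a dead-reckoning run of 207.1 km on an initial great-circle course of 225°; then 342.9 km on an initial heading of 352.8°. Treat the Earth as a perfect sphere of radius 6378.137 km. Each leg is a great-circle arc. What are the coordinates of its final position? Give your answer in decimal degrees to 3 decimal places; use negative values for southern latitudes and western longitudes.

latitude -19.819°, longitude 24.651°

Apply the spherical direct solution leg by leg, carrying full precision between legs.
Leg 1: from (-21.566°, 26.489°), δ = 207.1/6378.137 = 0.032470 rad, θ = 225° → φ = -22.875°, λ = 25.061°.
Leg 2: from (-22.875°, 25.061°), δ = 342.9/6378.137 = 0.053762 rad, θ = 352.8° → φ = -19.819°, λ = 24.651°.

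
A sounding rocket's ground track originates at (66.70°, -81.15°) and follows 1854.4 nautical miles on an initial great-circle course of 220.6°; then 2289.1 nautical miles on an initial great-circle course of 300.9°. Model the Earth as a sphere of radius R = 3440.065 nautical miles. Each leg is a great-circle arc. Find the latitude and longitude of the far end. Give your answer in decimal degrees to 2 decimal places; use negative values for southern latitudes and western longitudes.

latitude 48.07°, longitude -159.19°

Apply the spherical direct solution leg by leg, carrying full precision between legs.
Leg 1: from (66.70°, -81.15°), δ = 1854.4/3440.065 = 0.539060 rad, θ = 220.6° → φ = 39.35°, λ = -106.74°.
Leg 2: from (39.35°, -106.74°), δ = 2289.1/3440.065 = 0.665423 rad, θ = 300.9° → φ = 48.07°, λ = -159.19°.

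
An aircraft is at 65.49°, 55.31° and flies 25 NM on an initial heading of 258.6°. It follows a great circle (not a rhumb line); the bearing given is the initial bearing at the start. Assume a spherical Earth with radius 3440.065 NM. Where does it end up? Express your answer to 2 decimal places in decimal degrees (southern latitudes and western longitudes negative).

δ = 25/3440.065 = 0.007267 rad (0.4164°).
Start latitude φ₁ = 1.143016 rad; initial bearing θ = 4.513421 rad.
Destination latitude: φ₂ = arcsin( sin φ₁ cos δ + cos φ₁ sin δ cos θ ) = arcsin(0.909269) = 65.40°.
Δλ = atan2( sin θ sin δ cos φ₁ , cos δ − sin φ₁ sin φ₂ ) = atan2(-0.002955, 0.172640) = -0.017117 rad = -0.98°.
λ₂ = λ₁ + Δλ = 54.33°.

latitude 65.40°, longitude 54.33°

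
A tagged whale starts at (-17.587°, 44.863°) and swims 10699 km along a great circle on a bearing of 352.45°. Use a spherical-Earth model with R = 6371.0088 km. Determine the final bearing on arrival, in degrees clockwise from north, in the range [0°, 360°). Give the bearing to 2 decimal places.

final bearing 327.69°

Angular distance δ = d/R = 10699 / 6371.0088 = 1.679326 rad.
Start latitude φ₁ = -0.306951 rad; initial bearing θ = 6.151413 rad.
sin φ₂ = sin φ₁ cos δ + cos φ₁ sin δ cos θ = (-0.302154)(-0.108317) + (0.953259)(0.994116)(0.991331) = 0.972163
φ₂ = asin(0.972163) = 1.334294 rad = 76.449°.
For the longitude increment, Δλ = atan2( sin θ sin δ cos φ₁, cos δ − sin φ₁ sin φ₂ ) = atan2(-0.124513, 0.185426) = -33.881°.
λ₂ = λ₁ + Δλ = 10.982°.
The forward bearing on arrival equals the back-azimuth from the destination plus 180°.
Back-azimuth from P₂ (76.45°, 10.98°) to P₁ (-17.59°, 44.86°), with Δλ' = λ₁ − λ₂ = 33.88°: atan2( sin Δλ' cos φ₁ , cos φ₂ sin φ₁ − sin φ₂ cos φ₁ cos Δλ' ) = 147.69°.
Final bearing = (147.69° + 180°) mod 360° = 327.69°.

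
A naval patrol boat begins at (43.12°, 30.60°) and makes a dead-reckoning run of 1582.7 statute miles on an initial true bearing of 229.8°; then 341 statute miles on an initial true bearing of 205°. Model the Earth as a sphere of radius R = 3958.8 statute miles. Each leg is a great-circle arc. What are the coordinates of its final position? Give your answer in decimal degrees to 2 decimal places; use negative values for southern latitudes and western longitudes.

latitude 22.01°, longitude 8.95°

Apply the spherical direct solution leg by leg, carrying full precision between legs.
Leg 1: from (43.12°, 30.60°), δ = 1582.7/3958.8 = 0.399793 rad, θ = 229.8° → φ = 26.50°, λ = 11.20°.
Leg 2: from (26.50°, 11.20°), δ = 341/3958.8 = 0.086137 rad, θ = 205° → φ = 22.01°, λ = 8.95°.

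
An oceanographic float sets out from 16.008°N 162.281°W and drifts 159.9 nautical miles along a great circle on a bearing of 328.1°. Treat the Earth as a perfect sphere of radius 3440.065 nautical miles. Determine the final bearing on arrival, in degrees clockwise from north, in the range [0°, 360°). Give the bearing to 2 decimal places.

final bearing 327.66°

The arc subtends δ = 159.9/3440.065 = 0.046482 rad at the centre.
With φ₁ = 16.008° = 0.279392 rad and θ = 328.1° = 5.726425 rad:
sin φ₂ = sin φ₁ cos δ + cos φ₁ sin δ cos θ = (0.275772)(0.998920) + (0.961223)(0.046465)(0.848972) = 0.313391
φ₂ = asin(0.313391) = 0.318762 rad = 18.264°.
Δλ = atan2( sin θ sin δ cos φ₁ , cos δ − sin φ₁ sin φ₂ ) = atan2(-0.023602, 0.912495) = -0.025859 rad = -1.482°.
Hence λ₂ = -162.281° + -1.482° = -163.763°.
The forward bearing on arrival equals the back-azimuth from the destination plus 180°.
Back-azimuth from P₂ (18.26°, -163.76°) to P₁ (16.01°, -162.28°), with Δλ' = λ₁ − λ₂ = 1.48°: atan2( sin Δλ' cos φ₁ , cos φ₂ sin φ₁ − sin φ₂ cos φ₁ cos Δλ' ) = 147.66°.
Final bearing = (147.66° + 180°) mod 360° = 327.66°.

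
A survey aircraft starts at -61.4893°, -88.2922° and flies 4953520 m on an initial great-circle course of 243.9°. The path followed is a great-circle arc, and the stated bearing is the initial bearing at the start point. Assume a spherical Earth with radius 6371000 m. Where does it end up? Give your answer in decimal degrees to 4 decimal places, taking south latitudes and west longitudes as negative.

δ = 4953520/6371000 = 0.777511 rad (44.5481°).
Start latitude φ₁ = -1.073191 rad; initial bearing θ = 4.256858 rad.
Destination latitude: φ₂ = arcsin( sin φ₁ cos δ + cos φ₁ sin δ cos θ ) = arcsin(-0.773548) = -50.6736°.
For the longitude increment, Δλ = atan2( sin θ sin δ cos φ₁, cos δ − sin φ₁ sin φ₂ ) = atan2(-0.300701, 0.032924) = -83.7515°.
λ₂ = λ₁ + Δλ = -172.0437°.

latitude -50.6736°, longitude -172.0437°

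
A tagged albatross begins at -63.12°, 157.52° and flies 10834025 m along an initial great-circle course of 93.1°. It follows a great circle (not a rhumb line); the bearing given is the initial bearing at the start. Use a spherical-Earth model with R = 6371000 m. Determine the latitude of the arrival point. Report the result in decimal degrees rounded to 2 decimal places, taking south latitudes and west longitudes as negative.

latitude 5.23°

Angular distance δ = d/R = 10834025 / 6371000 = 1.700522 rad.
Converting: φ₁ = -1.101652 rad, θ = 1.624902 rad.
Applying the spherical law of cosines for sides, sin φ₂ = sin φ₁ cos δ + cos φ₁ sin δ cos θ = 0.091140, so φ₂ = 5.23°.
Δλ = atan2( sin θ sin δ cos φ₁ , cos δ − sin φ₁ sin φ₂ ) = atan2(0.447668, -0.048069) = 1.677763 rad = 96.13°.
λ₂ = 157.52° + 96.13° = 253.65°, normalized to (−180°, 180°] → -106.35°.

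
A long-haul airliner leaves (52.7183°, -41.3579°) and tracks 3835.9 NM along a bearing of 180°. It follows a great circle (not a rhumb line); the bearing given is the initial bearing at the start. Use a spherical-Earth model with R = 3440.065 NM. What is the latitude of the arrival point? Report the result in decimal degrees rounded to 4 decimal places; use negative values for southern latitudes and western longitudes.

latitude -11.1703°

Central angle δ = d/R = 1.115066 rad.
With φ₁ = 52.7183° = 0.920108 rad and θ = 180° = 3.141593 rad:
Applying the spherical law of cosines for sides, sin φ₂ = sin φ₁ cos δ + cos φ₁ sin δ cos θ = -0.193726, so φ₂ = -11.1703°.
For the longitude increment, Δλ = atan2( sin θ sin δ cos φ₁, cos δ − sin φ₁ sin φ₂ ) = atan2(0.000000, 0.594259) = 0.0000°.
λ₂ = -41.3579° + 0.0000° = -41.3579°.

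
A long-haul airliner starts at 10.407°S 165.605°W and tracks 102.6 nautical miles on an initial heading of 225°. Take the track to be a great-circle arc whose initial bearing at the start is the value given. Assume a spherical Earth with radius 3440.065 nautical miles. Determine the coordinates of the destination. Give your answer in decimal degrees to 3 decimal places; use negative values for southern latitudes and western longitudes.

The arc subtends δ = 102.6/3440.065 = 0.029825 rad at the centre.
With φ₁ = -10.407° = -0.181636 rad and θ = 225° = 3.926991 rad:
Destination latitude: φ₂ = arcsin( sin φ₁ cos δ + cos φ₁ sin δ cos θ ) = arcsin(-0.201298) = -11.613°.
Δλ = atan2( sin θ sin δ cos φ₁ , cos δ − sin φ₁ sin φ₂ ) = atan2(-0.020739, 0.963193) = -0.021529 rad = -1.234°.
λ₂ = -165.605° + -1.234° = -166.839°.

latitude -11.613°, longitude -166.839°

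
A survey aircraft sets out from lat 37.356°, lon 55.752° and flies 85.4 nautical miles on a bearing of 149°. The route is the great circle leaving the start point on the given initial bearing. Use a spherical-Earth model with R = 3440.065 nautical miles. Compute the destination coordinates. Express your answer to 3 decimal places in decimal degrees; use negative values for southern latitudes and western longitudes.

The arc subtends δ = 85.4/3440.065 = 0.024825 rad at the centre.
With φ₁ = 37.356° = 0.651985 rad and θ = 149° = 2.600541 rad:
Destination latitude: φ₂ = arcsin( sin φ₁ cos δ + cos φ₁ sin δ cos θ ) = arcsin(0.589666) = 36.133°.
Then Δλ = atan2(0.010162, 0.641903) = 0.015830 rad, from sin θ sin δ cos φ₁ over cos δ − sin φ₁ sin φ₂.
λ₂ = λ₁ + Δλ = 56.659°.

latitude 36.133°, longitude 56.659°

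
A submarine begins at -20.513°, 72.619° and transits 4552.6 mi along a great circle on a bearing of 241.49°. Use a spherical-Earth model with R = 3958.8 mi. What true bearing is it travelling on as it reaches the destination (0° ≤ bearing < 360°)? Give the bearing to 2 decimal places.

final bearing 279.47°

Central angle δ = d/R = 1.149995 rad.
Start latitude φ₁ = -0.358019 rad; initial bearing θ = 4.214796 rad.
Destination latitude: φ₂ = arcsin( sin φ₁ cos δ + cos φ₁ sin δ cos θ ) = arcsin(-0.551191) = -33.449°.
For the longitude increment, Δλ = atan2( sin θ sin δ cos φ₁, cos δ − sin φ₁ sin φ₂ ) = atan2(-0.751217, 0.215344) = -74.005°.
λ₂ = λ₁ + Δλ = -1.386°.
The forward bearing on arrival equals the back-azimuth from the destination plus 180°.
Back-azimuth from P₂ (-33.45°, -1.39°) to P₁ (-20.51°, 72.62°), with Δλ' = λ₁ − λ₂ = 74.00°: atan2( sin Δλ' cos φ₁ , cos φ₂ sin φ₁ − sin φ₂ cos φ₁ cos Δλ' ) = 99.47°.
Final bearing = (99.47° + 180°) mod 360° = 279.47°.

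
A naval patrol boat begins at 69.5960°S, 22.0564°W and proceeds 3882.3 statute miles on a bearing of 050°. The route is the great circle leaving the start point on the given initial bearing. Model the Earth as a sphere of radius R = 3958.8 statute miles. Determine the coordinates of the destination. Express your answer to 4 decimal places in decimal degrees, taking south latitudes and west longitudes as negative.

latitude -19.5937°, longitude 20.4450°

Central angle δ = d/R = 0.980676 rad.
Converting: φ₁ = -1.214679 rad, θ = 0.872665 rad.
sin φ₂ = sin φ₁ cos δ + cos φ₁ sin δ cos θ = (-0.937258)(0.556461) + (0.348637)(0.830874)(0.642788) = -0.335349
φ₂ = asin(-0.335349) = -0.341975 rad = -19.5937°.
For the longitude increment, Δλ = atan2( sin θ sin δ cos φ₁, cos δ − sin φ₁ sin φ₂ ) = atan2(0.221903, 0.242153) = 42.5014°.
Hence λ₂ = -22.0564° + 42.5014° = 20.4450°.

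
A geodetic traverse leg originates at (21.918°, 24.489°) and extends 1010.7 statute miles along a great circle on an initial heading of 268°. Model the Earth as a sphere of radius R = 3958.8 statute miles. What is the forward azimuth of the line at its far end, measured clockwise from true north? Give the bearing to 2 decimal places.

final bearing 262.29°

δ = 1010.7/3958.8 = 0.255305 rad (14.6279°).
With φ₁ = 21.918° = 0.382541 rad and θ = 268° = 4.677482 rad:
sin φ₂ = sin φ₁ cos δ + cos φ₁ sin δ cos θ = (0.373279)(0.967586) + (0.927719)(0.252540)(-0.034899) = 0.353003
φ₂ = asin(0.353003) = 0.360779 rad = 20.671°.
Δλ = atan2( sin θ sin δ cos φ₁ , cos δ − sin φ₁ sin φ₂ ) = atan2(-0.234144, 0.835818) = -0.273136 rad = -15.650°.
Hence λ₂ = 24.489° + -15.650° = 8.839°.
The forward bearing on arrival equals the back-azimuth from the destination plus 180°.
Back-azimuth from P₂ (20.67°, 8.84°) to P₁ (21.92°, 24.49°), with Δλ' = λ₁ − λ₂ = 15.65°: atan2( sin Δλ' cos φ₁ , cos φ₂ sin φ₁ − sin φ₂ cos φ₁ cos Δλ' ) = 82.29°.
Final bearing = (82.29° + 180°) mod 360° = 262.29°.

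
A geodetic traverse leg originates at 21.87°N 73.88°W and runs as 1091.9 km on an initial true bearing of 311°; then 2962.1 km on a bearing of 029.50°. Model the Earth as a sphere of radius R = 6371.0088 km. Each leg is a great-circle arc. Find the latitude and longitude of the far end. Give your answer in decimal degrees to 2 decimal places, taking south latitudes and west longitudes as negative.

Apply the spherical direct solution leg by leg, carrying full precision between legs.
Leg 1: from (21.87°, -73.88°), δ = 1091.9/6371.0088 = 0.171386 rad, θ = 311° → φ = 28.09°, λ = -82.27°.
Leg 2: from (28.09°, -82.27°), δ = 2962.1/6371.0088 = 0.464934 rad, θ = 29.5° → φ = 49.92°, λ = -62.21°.

latitude 49.92°, longitude -62.21°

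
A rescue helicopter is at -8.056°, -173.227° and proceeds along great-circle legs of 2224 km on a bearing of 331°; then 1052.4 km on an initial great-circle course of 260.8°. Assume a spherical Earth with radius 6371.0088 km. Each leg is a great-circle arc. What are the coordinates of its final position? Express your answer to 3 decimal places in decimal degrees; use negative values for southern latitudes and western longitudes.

latitude 7.836°, longitude 167.664°

Apply the spherical direct solution leg by leg, carrying full precision between legs.
Leg 1: from (-8.056°, -173.227°), δ = 2224/6371.0088 = 0.349081 rad, θ = 331° → φ = 9.469°, λ = 177.095°.
Leg 2: from (9.469°, 177.095°), δ = 1052.4/6371.0088 = 0.165186 rad, θ = 260.8° → φ = 7.836°, λ = 167.664°.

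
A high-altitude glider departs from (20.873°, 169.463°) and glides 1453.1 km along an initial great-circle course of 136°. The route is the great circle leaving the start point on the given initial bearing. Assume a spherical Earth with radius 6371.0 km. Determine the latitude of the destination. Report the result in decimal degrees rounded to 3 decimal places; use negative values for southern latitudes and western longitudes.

Angular distance δ = d/R = 1453.1 / 6371 = 0.228080 rad.
Start latitude φ₁ = 0.364303 rad; initial bearing θ = 2.373648 rad.
Destination latitude: φ₂ = arcsin( sin φ₁ cos δ + cos φ₁ sin δ cos θ ) = arcsin(0.195096) = 11.250°.
Δλ = atan2( sin θ sin δ cos φ₁ , cos δ − sin φ₁ sin φ₂ ) = atan2(0.146760, 0.904590) = 0.160838 rad = 9.215°.
λ₂ = 169.463° + 9.215° = 178.678°.

latitude 11.250°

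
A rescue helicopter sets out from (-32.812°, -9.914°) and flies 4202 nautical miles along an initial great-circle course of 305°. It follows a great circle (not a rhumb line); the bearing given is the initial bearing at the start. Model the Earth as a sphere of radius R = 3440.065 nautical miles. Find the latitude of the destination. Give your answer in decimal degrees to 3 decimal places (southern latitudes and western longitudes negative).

latitude 15.515°

Angular distance δ = d/R = 4202 / 3440.065 = 1.221489 rad.
Converting: φ₁ = -0.572677 rad, θ = 5.323254 rad.
sin φ₂ = sin φ₁ cos δ + cos φ₁ sin δ cos θ = (-0.541884)(0.342247) + (0.840453)(0.939610)(0.573576) = 0.267494
φ₂ = asin(0.267494) = 0.270791 rad = 15.515°.
Δλ = atan2( sin θ sin δ cos φ₁ , cos δ − sin φ₁ sin φ₂ ) = atan2(-0.646883, 0.487198) = -0.925284 rad = -53.015°.
λ₂ = λ₁ + Δλ = -62.929°.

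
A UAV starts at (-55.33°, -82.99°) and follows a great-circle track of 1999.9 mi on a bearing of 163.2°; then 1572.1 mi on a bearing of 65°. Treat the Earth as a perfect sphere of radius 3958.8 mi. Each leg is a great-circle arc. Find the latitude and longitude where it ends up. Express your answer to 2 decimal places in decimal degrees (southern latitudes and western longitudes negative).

Apply the spherical direct solution leg by leg, carrying full precision between legs.
Leg 1: from (-55.33°, -82.99°), δ = 1999.9/3958.8 = 0.505178 rad, θ = 163.2° → φ = -79.50°, λ = -32.84°.
Leg 2: from (-79.50°, -32.84°), δ = 1572.1/3958.8 = 0.397115 rad, θ = 65° → φ = -61.28°, λ = 14.00°.

latitude -61.28°, longitude 14.00°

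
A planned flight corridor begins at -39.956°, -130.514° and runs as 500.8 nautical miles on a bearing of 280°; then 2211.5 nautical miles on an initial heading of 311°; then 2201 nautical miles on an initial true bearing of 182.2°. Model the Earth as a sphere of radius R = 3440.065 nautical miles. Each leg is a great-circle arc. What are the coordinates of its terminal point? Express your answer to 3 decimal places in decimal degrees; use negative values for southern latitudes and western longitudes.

Apply the spherical direct solution leg by leg, carrying full precision between legs.
Leg 1: from (-39.956°, -130.514°), δ = 500.8/3440.065 = 0.145579 rad, θ = 280° → φ = -38.032°, λ = -140.964°.
Leg 2: from (-38.032°, -140.964°), δ = 2211.5/3440.065 = 0.642866 rad, θ = 311° → φ = -10.563°, λ = -168.366°.
Leg 3: from (-10.563°, -168.366°), δ = 2201/3440.065 = 0.639813 rad, θ = 182.2° → φ = -47.185°, λ = -170.299°.

latitude -47.185°, longitude -170.299°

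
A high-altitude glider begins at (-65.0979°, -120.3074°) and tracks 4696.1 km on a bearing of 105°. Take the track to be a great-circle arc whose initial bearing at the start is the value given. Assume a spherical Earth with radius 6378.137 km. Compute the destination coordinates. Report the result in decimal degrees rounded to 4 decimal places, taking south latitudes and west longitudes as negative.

The arc subtends δ = 4696.1/6378.137 = 0.736281 rad at the centre.
With φ₁ = -65.0979° = -1.136173 rad and θ = 105° = 1.832596 rad:
Applying the spherical law of cosines for sides, sin φ₂ = sin φ₁ cos δ + cos φ₁ sin δ cos θ = -0.745267, so φ₂ = -48.1820°.
For the longitude increment, Δλ = atan2( sin θ sin δ cos φ₁, cos δ − sin φ₁ sin φ₂ ) = atan2(0.273128, 0.064993) = 76.6149°.
Hence λ₂ = -120.3074° + 76.6149° = -43.6925°.

latitude -48.1820°, longitude -43.6925°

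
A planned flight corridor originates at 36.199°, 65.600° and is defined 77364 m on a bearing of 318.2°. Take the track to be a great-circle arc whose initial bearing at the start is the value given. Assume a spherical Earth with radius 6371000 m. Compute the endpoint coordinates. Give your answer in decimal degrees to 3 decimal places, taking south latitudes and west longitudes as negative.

latitude 36.716°, longitude 65.021°

Angular distance δ = d/R = 77364 / 6371000 = 0.012143 rad.
With φ₁ = 36.199° = 0.631792 rad and θ = 318.2° = 5.553638 rad:
Applying the spherical law of cosines for sides, sin φ₂ = sin φ₁ cos δ + cos φ₁ sin δ cos θ = 0.597853, so φ₂ = 36.716°.
Then Δλ = atan2(-0.006531, 0.646839) = -0.010097 rad, from sin θ sin δ cos φ₁ over cos δ − sin φ₁ sin φ₂.
Hence λ₂ = 65.600° + -0.579° = 65.021°.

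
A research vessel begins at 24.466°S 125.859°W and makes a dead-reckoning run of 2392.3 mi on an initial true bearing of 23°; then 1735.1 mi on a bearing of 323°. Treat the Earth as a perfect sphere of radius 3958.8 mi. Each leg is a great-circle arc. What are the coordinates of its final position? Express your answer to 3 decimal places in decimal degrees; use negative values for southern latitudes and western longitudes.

latitude 27.276°, longitude -129.611°

Apply the spherical direct solution leg by leg, carrying full precision between legs.
Leg 1: from (-24.466°, -125.859°), δ = 2392.3/3958.8 = 0.604299 rad, θ = 23° → φ = 7.773°, λ = -112.911°.
Leg 2: from (7.773°, -112.911°), δ = 1735.1/3958.8 = 0.438289 rad, θ = 323° → φ = 27.276°, λ = -129.611°.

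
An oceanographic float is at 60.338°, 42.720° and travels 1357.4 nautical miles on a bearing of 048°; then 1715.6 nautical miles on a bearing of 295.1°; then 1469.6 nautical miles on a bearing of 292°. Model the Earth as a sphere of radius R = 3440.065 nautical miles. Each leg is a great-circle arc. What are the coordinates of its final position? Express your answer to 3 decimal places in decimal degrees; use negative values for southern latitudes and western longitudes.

Apply the spherical direct solution leg by leg, carrying full precision between legs.
Leg 1: from (60.338°, 42.720°), δ = 1357.4/3440.065 = 0.394586 rad, θ = 48° → φ = 68.355°, λ = 93.480°.
Leg 2: from (68.355°, 93.480°), δ = 1715.6/3440.065 = 0.498712 rad, θ = 295.1° → φ = 63.013°, λ = 20.834°.
Leg 3: from (63.013°, 20.834°), δ = 1469.6/3440.065 = 0.427201 rad, θ = 292° → φ = 61.819°, λ = -33.600°.

latitude 61.819°, longitude -33.600°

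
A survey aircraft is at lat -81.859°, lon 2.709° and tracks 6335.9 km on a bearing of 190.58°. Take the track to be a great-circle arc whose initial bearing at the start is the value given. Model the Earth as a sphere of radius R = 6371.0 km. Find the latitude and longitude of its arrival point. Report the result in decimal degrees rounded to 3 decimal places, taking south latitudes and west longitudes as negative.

The arc subtends δ = 6335.9/6371 = 0.994491 rad at the centre.
Start latitude φ₁ = -1.428709 rad; initial bearing θ = 3.326248 rad.
Destination latitude: φ₂ = arcsin( sin φ₁ cos δ + cos φ₁ sin δ cos θ ) = arcsin(-0.656157) = -41.007°.
For the longitude increment, Δλ = atan2( sin θ sin δ cos φ₁, cos δ − sin φ₁ sin φ₂ ) = atan2(-0.021801, -0.104615) = -168.228°.
Hence λ₂ = 2.709° + -168.228° = -165.519°.

latitude -41.007°, longitude -165.519°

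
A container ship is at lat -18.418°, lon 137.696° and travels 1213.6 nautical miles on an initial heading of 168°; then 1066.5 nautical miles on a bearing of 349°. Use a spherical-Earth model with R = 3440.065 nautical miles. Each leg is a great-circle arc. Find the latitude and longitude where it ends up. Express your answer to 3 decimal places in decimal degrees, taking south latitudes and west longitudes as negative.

Apply the spherical direct solution leg by leg, carrying full precision between legs.
Leg 1: from (-18.418°, 137.696°), δ = 1213.6/3440.065 = 0.352784 rad, θ = 168° → φ = -38.108°, λ = 142.934°.
Leg 2: from (-38.108°, 142.934°), δ = 1066.5/3440.065 = 0.310023 rad, θ = 349° → φ = -20.614°, λ = 139.368°.

latitude -20.614°, longitude 139.368°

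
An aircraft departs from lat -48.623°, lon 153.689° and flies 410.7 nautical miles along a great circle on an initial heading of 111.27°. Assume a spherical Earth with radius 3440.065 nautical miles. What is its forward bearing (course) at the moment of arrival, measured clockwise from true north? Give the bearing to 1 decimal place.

Angular distance δ = d/R = 410.7 / 3440.065 = 0.119387 rad.
Converting: φ₁ = -0.848631 rad, θ = 1.942028 rad.
Applying the spherical law of cosines for sides, sin φ₂ = sin φ₁ cos δ + cos φ₁ sin δ cos θ = -0.773595, so φ₂ = -50.678°.
Then Δλ = atan2(0.073366, 0.412394) = 0.176061 rad, from sin θ sin δ cos φ₁ over cos δ − sin φ₁ sin φ₂.
λ₂ = 153.689° + 10.088° = 163.777°.
The forward bearing on arrival equals the back-azimuth from the destination plus 180°.
Back-azimuth from P₂ (-50.7°, 163.8°) to P₁ (-48.6°, 153.7°), with Δλ' = λ₁ − λ₂ = -10.1°: atan2( sin Δλ' cos φ₁ , cos φ₂ sin φ₁ − sin φ₂ cos φ₁ cos Δλ' ) = 283.6°.
Final bearing = (283.6° + 180°) mod 360° = 103.6°.

final bearing 103.6°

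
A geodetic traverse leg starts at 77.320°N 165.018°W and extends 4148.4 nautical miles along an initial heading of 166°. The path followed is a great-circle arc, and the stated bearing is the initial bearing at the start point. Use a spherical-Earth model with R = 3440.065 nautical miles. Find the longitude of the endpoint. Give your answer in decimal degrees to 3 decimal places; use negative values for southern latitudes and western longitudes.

The arc subtends δ = 4148.4/3440.065 = 1.205907 rad at the centre.
Start latitude φ₁ = 1.349489 rad; initial bearing θ = 2.897247 rad.
sin φ₂ = sin φ₁ cos δ + cos φ₁ sin δ cos θ = (0.975611)(0.356845) + (0.219506)(0.934163)(-0.970296) = 0.149179
φ₂ = asin(0.149179) = 0.149738 rad = 8.579°.
Then Δλ = atan2(0.049607, 0.211305) = 0.230590 rad, from sin θ sin δ cos φ₁ over cos δ − sin φ₁ sin φ₂.
λ₂ = λ₁ + Δλ = -151.806°.

longitude -151.806°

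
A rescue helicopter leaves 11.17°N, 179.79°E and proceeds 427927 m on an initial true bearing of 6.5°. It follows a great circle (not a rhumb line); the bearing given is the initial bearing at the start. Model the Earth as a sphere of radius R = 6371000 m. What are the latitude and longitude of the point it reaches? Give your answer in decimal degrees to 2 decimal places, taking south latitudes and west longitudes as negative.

latitude 14.99°, longitude -179.76°

Central angle δ = d/R = 0.067168 rad.
Converting: φ₁ = 0.194953 rad, θ = 0.113446 rad.
Destination latitude: φ₂ = arcsin( sin φ₁ cos δ + cos φ₁ sin δ cos θ ) = arcsin(0.258707) = 14.99°.
Then Δλ = atan2(0.007454, 0.947628) = 0.007866 rad, from sin θ sin δ cos φ₁ over cos δ − sin φ₁ sin φ₂.
λ₂ = 179.79° + 0.45° = 180.24°, normalized to (−180°, 180°] → -179.76°.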